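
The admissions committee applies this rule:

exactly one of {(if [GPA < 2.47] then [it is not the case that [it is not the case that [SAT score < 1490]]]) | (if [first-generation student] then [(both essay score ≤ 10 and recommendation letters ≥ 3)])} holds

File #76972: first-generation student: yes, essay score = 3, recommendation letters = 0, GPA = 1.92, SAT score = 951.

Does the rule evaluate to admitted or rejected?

Atomic conditions:
  GPA < 2.47: 1.92 < 2.47 is true
  SAT score < 1490: 951 < 1490 is true
  first-generation student: yes → true
  essay score ≤ 10: 3 ≤ 10 is true
  recommendation letters ≥ 3: 0 ≥ 3 is false
Combine:
[1.2.1] NOT true = false
[1.2] NOT false = true
[1] true → true = true
[2.2] true AND false = false
[2] true → false = false
[root] exactly-one(true, false) = true
Overall: true → admitted

Admitted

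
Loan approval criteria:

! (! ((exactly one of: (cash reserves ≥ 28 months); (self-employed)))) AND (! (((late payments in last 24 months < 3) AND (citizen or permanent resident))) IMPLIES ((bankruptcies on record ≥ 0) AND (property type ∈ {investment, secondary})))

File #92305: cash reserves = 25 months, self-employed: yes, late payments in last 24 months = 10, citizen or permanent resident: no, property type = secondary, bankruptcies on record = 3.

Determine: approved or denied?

Approved

Atomic conditions:
  cash reserves ≥ 28 months: 25 ≥ 28 is false
  self-employed: yes → true
  late payments in last 24 months < 3: 10 < 3 is false
  citizen or permanent resident: no → false
  bankruptcies on record ≥ 0: 3 ≥ 0 is true
  property type ∈ {investment, secondary}: secondary is in the set → true
Combine:
[1.1.1] exactly-one(false, true) = true
[1.1] NOT true = false
[1] NOT false = true
[2.1.1] false AND false = false
[2.1] NOT false = true
[2.2] true AND true = true
[2] true → true = true
[root] true AND true = true
Overall: true → approved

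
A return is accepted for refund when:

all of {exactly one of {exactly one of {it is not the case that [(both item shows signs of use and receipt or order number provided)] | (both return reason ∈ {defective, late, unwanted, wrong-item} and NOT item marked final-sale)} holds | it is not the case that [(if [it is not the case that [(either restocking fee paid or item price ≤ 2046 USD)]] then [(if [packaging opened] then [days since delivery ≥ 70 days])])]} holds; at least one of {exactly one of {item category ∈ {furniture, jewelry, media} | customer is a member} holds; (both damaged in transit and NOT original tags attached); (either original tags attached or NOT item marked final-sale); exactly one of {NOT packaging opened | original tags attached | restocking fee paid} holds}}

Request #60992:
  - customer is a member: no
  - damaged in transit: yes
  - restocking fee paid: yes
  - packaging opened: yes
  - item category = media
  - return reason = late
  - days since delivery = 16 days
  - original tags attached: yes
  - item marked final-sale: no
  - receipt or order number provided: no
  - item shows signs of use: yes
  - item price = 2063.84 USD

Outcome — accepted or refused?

Refused

Atomic conditions:
  item shows signs of use: yes → true
  receipt or order number provided: no → false
  return reason ∈ {defective, late, unwanted, wrong-item}: late is in the set → true
  NOT item marked final-sale: no → true
  restocking fee paid: yes → true
  item price ≤ 2046 USD: 2063.84 ≤ 2046 is false
  packaging opened: yes → true
  days since delivery ≥ 70 days: 16 ≥ 70 is false
  item category ∈ {furniture, jewelry, media}: media is in the set → true
  customer is a member: no → false
  damaged in transit: yes → true
  NOT original tags attached: yes → false
  original tags attached: yes → true
  NOT packaging opened: yes → false
Combine:
[1.1.1.1] true AND false = false
[1.1.1] NOT false = true
[1.1.2] true AND true = true
[1.1] exactly-one(true, true) = false
[1.2.1.1.1] true OR false = true
[1.2.1.1] NOT true = false
[1.2.1.2] true → false = false
[1.2.1] false → false (antecedent false ⇒ implication holds) = true
[1.2] NOT true = false
[1] exactly-one(false, false) = false
[2.1] exactly-one(true, false) = true
[2.2] true AND false = false
[2.3] true OR true = true
[2.4] exactly-one(false, true, true) = false
[2] true OR false OR true OR false = true
[root] false AND true = false
Overall: false → refused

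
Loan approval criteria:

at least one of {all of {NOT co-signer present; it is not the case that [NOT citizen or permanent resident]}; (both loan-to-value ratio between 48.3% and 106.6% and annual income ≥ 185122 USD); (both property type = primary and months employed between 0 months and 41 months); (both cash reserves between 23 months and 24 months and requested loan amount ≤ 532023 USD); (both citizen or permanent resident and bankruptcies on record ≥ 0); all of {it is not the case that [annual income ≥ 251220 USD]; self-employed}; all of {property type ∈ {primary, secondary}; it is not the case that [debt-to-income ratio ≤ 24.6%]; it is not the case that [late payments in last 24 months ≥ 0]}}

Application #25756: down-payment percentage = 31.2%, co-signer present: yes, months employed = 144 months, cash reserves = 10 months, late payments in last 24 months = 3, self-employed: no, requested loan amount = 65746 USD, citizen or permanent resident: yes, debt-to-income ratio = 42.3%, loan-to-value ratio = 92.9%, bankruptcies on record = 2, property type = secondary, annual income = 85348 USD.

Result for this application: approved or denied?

Approved

Atomic conditions:
  NOT co-signer present: yes → false
  NOT citizen or permanent resident: yes → false
  loan-to-value ratio between 48.3% and 106.6%: 92.9 in [48.3, 106.6] is true
  annual income ≥ 185122 USD: 85348 ≥ 185122 is false
  property type = primary: secondary == primary is false
  months employed between 0 months and 41 months: 144 in [0, 41] is false
  cash reserves between 23 months and 24 months: 10 in [23, 24] is false
  requested loan amount ≤ 532023 USD: 65746 ≤ 532023 is true
  citizen or permanent resident: yes → true
  bankruptcies on record ≥ 0: 2 ≥ 0 is true
  annual income ≥ 251220 USD: 85348 ≥ 251220 is false
  self-employed: no → false
  property type ∈ {primary, secondary}: secondary is in the set → true
  debt-to-income ratio ≤ 24.6%: 42.3 ≤ 24.6 is false
  late payments in last 24 months ≥ 0: 3 ≥ 0 is true
Combine:
[1.2] NOT false = true
[1] false AND true = false
[2] true AND false = false
[3] false AND false = false
[4] false AND true = false
[5] true AND true = true
[6.1] NOT false = true
[6] true AND false = false
[7.2] NOT false = true
[7.3] NOT true = false
[7] true AND true AND false = false
[root] false OR false OR false OR false OR true OR false OR false = true
Overall: true → approved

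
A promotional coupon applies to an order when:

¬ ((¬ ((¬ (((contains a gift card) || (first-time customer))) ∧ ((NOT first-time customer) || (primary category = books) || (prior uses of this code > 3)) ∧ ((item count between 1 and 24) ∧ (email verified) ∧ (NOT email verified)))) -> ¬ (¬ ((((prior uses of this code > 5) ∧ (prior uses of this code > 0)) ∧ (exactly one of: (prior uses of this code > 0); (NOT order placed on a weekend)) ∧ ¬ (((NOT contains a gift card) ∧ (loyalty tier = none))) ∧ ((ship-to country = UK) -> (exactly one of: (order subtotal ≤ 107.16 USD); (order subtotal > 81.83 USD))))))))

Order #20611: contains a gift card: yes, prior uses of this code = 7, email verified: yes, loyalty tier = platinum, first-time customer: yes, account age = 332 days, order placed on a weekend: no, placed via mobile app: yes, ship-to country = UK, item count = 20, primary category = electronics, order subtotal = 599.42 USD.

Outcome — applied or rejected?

Atomic conditions:
  contains a gift card: yes → true
  first-time customer: yes → true
  NOT first-time customer: yes → false
  primary category = books: electronics == books is false
  prior uses of this code > 3: 7 > 3 is true
  item count between 1 and 24: 20 in [1, 24] is true
  email verified: yes → true
  NOT email verified: yes → false
  prior uses of this code > 5: 7 > 5 is true
  prior uses of this code > 0: 7 > 0 is true
  NOT order placed on a weekend: no → true
  NOT contains a gift card: yes → false
  loyalty tier = none: platinum == none is false
  ship-to country = UK: UK == UK is true
  order subtotal ≤ 107.16 USD: 599.42 ≤ 107.16 is false
  order subtotal > 81.83 USD: 599.42 > 81.83 is true
Combine:
[1.1.1.1.1] true OR true = true
[1.1.1.1] NOT true = false
[1.1.1.2] false OR false OR true = true
[1.1.1.3] true AND true AND false = false
[1.1.1] false AND true AND false = false
[1.1] NOT false = true
[1.2.1.1.1] true AND true = true
[1.2.1.1.2] exactly-one(true, true) = false
[1.2.1.1.3.1] false AND false = false
[1.2.1.1.3] NOT false = true
[1.2.1.1.4.2] exactly-one(false, true) = true
[1.2.1.1.4] true → true = true
[1.2.1.1] true AND false AND true AND true = false
[1.2.1] NOT false = true
[1.2] NOT true = false
[1] true → false = false
[root] NOT false = true
Overall: true → applied

Applied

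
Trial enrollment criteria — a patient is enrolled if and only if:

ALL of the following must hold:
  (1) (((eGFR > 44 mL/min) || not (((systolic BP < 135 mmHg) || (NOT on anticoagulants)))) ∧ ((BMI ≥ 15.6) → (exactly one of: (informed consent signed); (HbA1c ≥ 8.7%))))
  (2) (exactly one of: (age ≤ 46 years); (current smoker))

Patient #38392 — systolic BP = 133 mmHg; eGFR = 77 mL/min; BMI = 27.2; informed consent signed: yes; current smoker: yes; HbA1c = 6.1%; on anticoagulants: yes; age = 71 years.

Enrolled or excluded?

Atomic conditions:
  eGFR > 44 mL/min: 77 > 44 is true
  systolic BP < 135 mmHg: 133 < 135 is true
  NOT on anticoagulants: yes → false
  BMI ≥ 15.6: 27.2 ≥ 15.6 is true
  informed consent signed: yes → true
  HbA1c ≥ 8.7%: 6.1 ≥ 8.7 is false
  age ≤ 46 years: 71 ≤ 46 is false
  current smoker: yes → true
Combine:
[1.1.2.1] true OR false = true
[1.1.2] NOT true = false
[1.1] true OR false = true
[1.2.2] exactly-one(true, false) = true
[1.2] true → true = true
[1] true AND true = true
[2] exactly-one(false, true) = true
[root] true AND true = true
Overall: true → enrolled

Enrolled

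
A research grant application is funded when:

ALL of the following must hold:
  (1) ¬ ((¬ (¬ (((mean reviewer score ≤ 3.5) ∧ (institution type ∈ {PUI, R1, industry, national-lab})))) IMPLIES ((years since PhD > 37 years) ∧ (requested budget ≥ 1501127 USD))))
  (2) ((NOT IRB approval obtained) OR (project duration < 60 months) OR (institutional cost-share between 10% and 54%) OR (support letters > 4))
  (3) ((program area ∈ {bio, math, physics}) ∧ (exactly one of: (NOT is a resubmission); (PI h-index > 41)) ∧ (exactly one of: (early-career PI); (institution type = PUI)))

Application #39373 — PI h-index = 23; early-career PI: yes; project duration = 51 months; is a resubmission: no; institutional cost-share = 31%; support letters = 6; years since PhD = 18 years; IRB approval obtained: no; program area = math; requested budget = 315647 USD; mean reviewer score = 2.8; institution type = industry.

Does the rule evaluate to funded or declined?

Atomic conditions:
  mean reviewer score ≤ 3.5: 2.8 ≤ 3.5 is true
  institution type ∈ {PUI, R1, industry, national-lab}: industry is in the set → true
  years since PhD > 37 years: 18 > 37 is false
  requested budget ≥ 1501127 USD: 315647 ≥ 1501127 is false
  NOT IRB approval obtained: no → true
  project duration < 60 months: 51 < 60 is true
  institutional cost-share between 10% and 54%: 31 in [10, 54] is true
  support letters > 4: 6 > 4 is true
  program area ∈ {bio, math, physics}: math is in the set → true
  NOT is a resubmission: no → true
  PI h-index > 41: 23 > 41 is false
  early-career PI: yes → true
  institution type = PUI: industry == PUI is false
Combine:
[1.1.1.1.1] true AND true = true
[1.1.1.1] NOT true = false
[1.1.1] NOT false = true
[1.1.2] false AND false = false
[1.1] true → false = false
[1] NOT false = true
[2] true OR true OR true OR true = true
[3.2] exactly-one(true, false) = true
[3.3] exactly-one(true, false) = true
[3] true AND true AND true = true
[root] true AND true AND true = true
Overall: true → funded

Funded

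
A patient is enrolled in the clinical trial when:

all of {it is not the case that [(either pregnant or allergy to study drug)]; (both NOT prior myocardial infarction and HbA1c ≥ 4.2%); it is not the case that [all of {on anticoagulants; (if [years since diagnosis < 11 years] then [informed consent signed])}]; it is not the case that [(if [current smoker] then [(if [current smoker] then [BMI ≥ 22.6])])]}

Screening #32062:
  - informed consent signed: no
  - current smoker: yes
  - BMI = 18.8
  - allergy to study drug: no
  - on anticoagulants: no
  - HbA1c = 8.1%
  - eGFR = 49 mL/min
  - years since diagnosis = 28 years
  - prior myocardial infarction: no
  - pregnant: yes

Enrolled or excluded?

Atomic conditions:
  pregnant: yes → true
  allergy to study drug: no → false
  NOT prior myocardial infarction: no → true
  HbA1c ≥ 4.2%: 8.1 ≥ 4.2 is true
  on anticoagulants: no → false
  years since diagnosis < 11 years: 28 < 11 is false
  informed consent signed: no → false
  current smoker: yes → true
  BMI ≥ 22.6: 18.8 ≥ 22.6 is false
Combine:
[1.1] true OR false = true
[1] NOT true = false
[2] true AND true = true
[3.1.2] false → false (antecedent false ⇒ implication holds) = true
[3.1] false AND true = false
[3] NOT false = true
[4.1.2] true → false = false
[4.1] true → false = false
[4] NOT false = true
[root] false AND true AND true AND true = false
Overall: false → excluded

Excluded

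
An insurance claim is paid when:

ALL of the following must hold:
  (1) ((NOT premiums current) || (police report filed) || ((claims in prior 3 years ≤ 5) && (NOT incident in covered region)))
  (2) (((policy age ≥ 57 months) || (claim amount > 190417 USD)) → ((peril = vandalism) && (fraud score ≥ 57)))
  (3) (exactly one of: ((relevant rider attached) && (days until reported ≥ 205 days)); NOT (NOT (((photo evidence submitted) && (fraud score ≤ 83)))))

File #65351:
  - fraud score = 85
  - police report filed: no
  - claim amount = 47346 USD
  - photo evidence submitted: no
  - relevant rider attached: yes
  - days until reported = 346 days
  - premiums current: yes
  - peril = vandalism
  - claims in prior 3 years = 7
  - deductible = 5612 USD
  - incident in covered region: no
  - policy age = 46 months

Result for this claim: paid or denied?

Denied

Atomic conditions:
  NOT premiums current: yes → false
  police report filed: no → false
  claims in prior 3 years ≤ 5: 7 ≤ 5 is false
  NOT incident in covered region: no → true
  policy age ≥ 57 months: 46 ≥ 57 is false
  claim amount > 190417 USD: 47346 > 190417 is false
  peril = vandalism: vandalism == vandalism is true
  fraud score ≥ 57: 85 ≥ 57 is true
  relevant rider attached: yes → true
  days until reported ≥ 205 days: 346 ≥ 205 is true
  photo evidence submitted: no → false
  fraud score ≤ 83: 85 ≤ 83 is false
Combine:
[1.3] false AND true = false
[1] false OR false OR false = false
[2.1] false OR false = false
[2.2] true AND true = true
[2] false → true (antecedent false ⇒ implication holds) = true
[3.1] true AND true = true
[3.2.1.1] false AND false = false
[3.2.1] NOT false = true
[3.2] NOT true = false
[3] exactly-one(true, false) = true
[root] false AND true AND true = false
Overall: false → denied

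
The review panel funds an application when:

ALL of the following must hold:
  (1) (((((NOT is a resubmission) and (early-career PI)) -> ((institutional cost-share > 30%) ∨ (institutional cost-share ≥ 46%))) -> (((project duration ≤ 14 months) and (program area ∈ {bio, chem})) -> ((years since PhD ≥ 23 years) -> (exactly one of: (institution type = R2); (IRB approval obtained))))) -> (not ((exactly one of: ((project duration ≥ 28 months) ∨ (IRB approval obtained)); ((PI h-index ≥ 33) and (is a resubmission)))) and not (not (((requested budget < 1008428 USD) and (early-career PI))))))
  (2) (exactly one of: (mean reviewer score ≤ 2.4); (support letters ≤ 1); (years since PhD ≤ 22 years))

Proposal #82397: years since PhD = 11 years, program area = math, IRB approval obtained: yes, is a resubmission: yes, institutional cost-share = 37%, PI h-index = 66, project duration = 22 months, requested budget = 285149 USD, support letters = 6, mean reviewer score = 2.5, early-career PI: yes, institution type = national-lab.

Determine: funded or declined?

Atomic conditions:
  NOT is a resubmission: yes → false
  early-career PI: yes → true
  institutional cost-share > 30%: 37 > 30 is true
  institutional cost-share ≥ 46%: 37 ≥ 46 is false
  project duration ≤ 14 months: 22 ≤ 14 is false
  program area ∈ {bio, chem}: math is not in the set → false
  years since PhD ≥ 23 years: 11 ≥ 23 is false
  institution type = R2: national-lab == R2 is false
  IRB approval obtained: yes → true
  project duration ≥ 28 months: 22 ≥ 28 is false
  PI h-index ≥ 33: 66 ≥ 33 is true
  is a resubmission: yes → true
  requested budget < 1008428 USD: 285149 < 1008428 is true
  mean reviewer score ≤ 2.4: 2.5 ≤ 2.4 is false
  support letters ≤ 1: 6 ≤ 1 is false
  years since PhD ≤ 22 years: 11 ≤ 22 is true
Combine:
[1.1.1.1] false AND true = false
[1.1.1.2] true OR false = true
[1.1.1] false → true (antecedent false ⇒ implication holds) = true
[1.1.2.1] false AND false = false
[1.1.2.2.2] exactly-one(false, true) = true
[1.1.2.2] false → true (antecedent false ⇒ implication holds) = true
[1.1.2] false → true (antecedent false ⇒ implication holds) = true
[1.1] true → true = true
[1.2.1.1.1] false OR true = true
[1.2.1.1.2] true AND true = true
[1.2.1.1] exactly-one(true, true) = false
[1.2.1] NOT false = true
[1.2.2.1.1] true AND true = true
[1.2.2.1] NOT true = false
[1.2.2] NOT false = true
[1.2] true AND true = true
[1] true → true = true
[2] exactly-one(false, false, true) = true
[root] true AND true = true
Overall: true → funded

Funded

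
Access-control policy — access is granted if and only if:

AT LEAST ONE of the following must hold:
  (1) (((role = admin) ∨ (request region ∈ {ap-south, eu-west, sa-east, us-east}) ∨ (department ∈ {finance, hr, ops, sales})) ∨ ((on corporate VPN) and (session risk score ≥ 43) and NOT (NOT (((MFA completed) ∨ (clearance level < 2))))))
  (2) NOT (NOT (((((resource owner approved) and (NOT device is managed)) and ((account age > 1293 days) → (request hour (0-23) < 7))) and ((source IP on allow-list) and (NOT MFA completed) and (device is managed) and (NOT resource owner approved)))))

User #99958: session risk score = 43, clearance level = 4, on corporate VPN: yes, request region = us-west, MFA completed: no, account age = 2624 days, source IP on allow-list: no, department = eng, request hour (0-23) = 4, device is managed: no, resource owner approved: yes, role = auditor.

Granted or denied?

Atomic conditions:
  role = admin: auditor == admin is false
  request region ∈ {ap-south, eu-west, sa-east, us-east}: us-west is not in the set → false
  department ∈ {finance, hr, ops, sales}: eng is not in the set → false
  on corporate VPN: yes → true
  session risk score ≥ 43: 43 ≥ 43 is true
  MFA completed: no → false
  clearance level < 2: 4 < 2 is false
  resource owner approved: yes → true
  NOT device is managed: no → true
  account age > 1293 days: 2624 > 1293 is true
  request hour (0-23) < 7: 4 < 7 is true
  source IP on allow-list: no → false
  NOT MFA completed: no → true
  device is managed: no → false
  NOT resource owner approved: yes → false
Combine:
[1.1] false OR false OR false = false
[1.2.3.1.1] false OR false = false
[1.2.3.1] NOT false = true
[1.2.3] NOT true = false
[1.2] true AND true AND false = false
[1] false OR false = false
[2.1.1.1.1] true AND true = true
[2.1.1.1.2] true → true = true
[2.1.1.1] true AND true = true
[2.1.1.2] false AND true AND false AND false = false
[2.1.1] true AND false = false
[2.1] NOT false = true
[2] NOT true = false
[root] false OR false = false
Overall: false → denied

Denied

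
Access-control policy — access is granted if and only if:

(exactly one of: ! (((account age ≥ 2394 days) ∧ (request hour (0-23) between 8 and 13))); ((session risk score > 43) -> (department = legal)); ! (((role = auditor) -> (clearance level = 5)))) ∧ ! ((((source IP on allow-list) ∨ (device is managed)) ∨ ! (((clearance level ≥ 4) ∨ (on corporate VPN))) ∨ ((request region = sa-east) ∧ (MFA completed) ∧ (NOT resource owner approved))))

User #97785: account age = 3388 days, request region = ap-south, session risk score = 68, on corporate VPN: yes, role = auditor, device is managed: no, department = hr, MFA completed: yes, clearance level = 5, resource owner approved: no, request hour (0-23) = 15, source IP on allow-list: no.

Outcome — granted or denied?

Granted

Atomic conditions:
  account age ≥ 2394 days: 3388 ≥ 2394 is true
  request hour (0-23) between 8 and 13: 15 in [8, 13] is false
  session risk score > 43: 68 > 43 is true
  department = legal: hr == legal is false
  role = auditor: auditor == auditor is true
  clearance level = 5: 5 == 5 is true
  source IP on allow-list: no → false
  device is managed: no → false
  clearance level ≥ 4: 5 ≥ 4 is true
  on corporate VPN: yes → true
  request region = sa-east: ap-south == sa-east is false
  MFA completed: yes → true
  NOT resource owner approved: no → true
Combine:
[1.1.1] true AND false = false
[1.1] NOT false = true
[1.2] true → false = false
[1.3.1] true → true = true
[1.3] NOT true = false
[1] exactly-one(true, false, false) = true
[2.1.1] false OR false = false
[2.1.2.1] true OR true = true
[2.1.2] NOT true = false
[2.1.3] false AND true AND true = false
[2.1] false OR false OR false = false
[2] NOT false = true
[root] true AND true = true
Overall: true → granted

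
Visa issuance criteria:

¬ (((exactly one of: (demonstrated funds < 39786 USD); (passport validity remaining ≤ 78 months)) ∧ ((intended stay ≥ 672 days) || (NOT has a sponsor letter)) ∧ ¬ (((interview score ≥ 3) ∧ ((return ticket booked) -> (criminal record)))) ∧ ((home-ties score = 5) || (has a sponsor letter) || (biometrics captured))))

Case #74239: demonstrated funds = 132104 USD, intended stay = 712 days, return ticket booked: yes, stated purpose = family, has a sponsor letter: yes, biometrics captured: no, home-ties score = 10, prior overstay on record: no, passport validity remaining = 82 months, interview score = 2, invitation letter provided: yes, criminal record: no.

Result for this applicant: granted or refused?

Atomic conditions:
  demonstrated funds < 39786 USD: 132104 < 39786 is false
  passport validity remaining ≤ 78 months: 82 ≤ 78 is false
  intended stay ≥ 672 days: 712 ≥ 672 is true
  NOT has a sponsor letter: yes → false
  interview score ≥ 3: 2 ≥ 3 is false
  return ticket booked: yes → true
  criminal record: no → false
  home-ties score = 5: 10 == 5 is false
  has a sponsor letter: yes → true
  biometrics captured: no → false
Combine:
[1.1] exactly-one(false, false) = false
[1.2] true OR false = true
[1.3.1.2] true → false = false
[1.3.1] false AND false = false
[1.3] NOT false = true
[1.4] false OR true OR false = true
[1] false AND true AND true AND true = false
[root] NOT false = true
Overall: true → granted

Granted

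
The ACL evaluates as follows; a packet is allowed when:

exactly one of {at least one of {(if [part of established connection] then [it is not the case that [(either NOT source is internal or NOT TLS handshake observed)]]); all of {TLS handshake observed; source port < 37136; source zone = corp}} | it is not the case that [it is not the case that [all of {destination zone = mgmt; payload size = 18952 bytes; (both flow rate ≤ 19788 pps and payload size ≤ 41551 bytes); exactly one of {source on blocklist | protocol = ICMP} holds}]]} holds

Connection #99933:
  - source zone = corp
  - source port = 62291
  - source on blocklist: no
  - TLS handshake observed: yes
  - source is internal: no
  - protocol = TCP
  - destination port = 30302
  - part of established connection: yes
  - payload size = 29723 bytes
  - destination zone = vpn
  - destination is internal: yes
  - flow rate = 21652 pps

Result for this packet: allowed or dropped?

Atomic conditions:
  part of established connection: yes → true
  NOT source is internal: no → true
  NOT TLS handshake observed: yes → false
  TLS handshake observed: yes → true
  source port < 37136: 62291 < 37136 is false
  source zone = corp: corp == corp is true
  destination zone = mgmt: vpn == mgmt is false
  payload size = 18952 bytes: 29723 == 18952 is false
  flow rate ≤ 19788 pps: 21652 ≤ 19788 is false
  payload size ≤ 41551 bytes: 29723 ≤ 41551 is true
  source on blocklist: no → false
  protocol = ICMP: TCP == ICMP is false
Combine:
[1.1.2.1] true OR false = true
[1.1.2] NOT true = false
[1.1] true → false = false
[1.2] true AND false AND true = false
[1] false OR false = false
[2.1.1.3] false AND true = false
[2.1.1.4] exactly-one(false, false) = false
[2.1.1] false AND false AND false AND false = false
[2.1] NOT false = true
[2] NOT true = false
[root] exactly-one(false, false) = false
Overall: false → dropped

Dropped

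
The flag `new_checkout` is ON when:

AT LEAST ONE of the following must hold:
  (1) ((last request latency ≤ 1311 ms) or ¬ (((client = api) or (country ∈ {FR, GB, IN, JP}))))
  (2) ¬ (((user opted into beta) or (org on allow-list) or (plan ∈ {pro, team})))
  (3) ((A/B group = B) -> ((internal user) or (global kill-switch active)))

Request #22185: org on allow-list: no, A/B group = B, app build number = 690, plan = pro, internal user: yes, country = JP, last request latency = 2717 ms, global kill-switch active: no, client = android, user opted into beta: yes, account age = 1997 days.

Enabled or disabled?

Enabled

Atomic conditions:
  last request latency ≤ 1311 ms: 2717 ≤ 1311 is false
  client = api: android == api is false
  country ∈ {FR, GB, IN, JP}: JP is in the set → true
  user opted into beta: yes → true
  org on allow-list: no → false
  plan ∈ {pro, team}: pro is in the set → true
  A/B group = B: B == B is true
  internal user: yes → true
  global kill-switch active: no → false
Combine:
[1.2.1] false OR true = true
[1.2] NOT true = false
[1] false OR false = false
[2.1] true OR false OR true = true
[2] NOT true = false
[3.2] true OR false = true
[3] true → true = true
[root] false OR false OR true = true
Overall: true → enabled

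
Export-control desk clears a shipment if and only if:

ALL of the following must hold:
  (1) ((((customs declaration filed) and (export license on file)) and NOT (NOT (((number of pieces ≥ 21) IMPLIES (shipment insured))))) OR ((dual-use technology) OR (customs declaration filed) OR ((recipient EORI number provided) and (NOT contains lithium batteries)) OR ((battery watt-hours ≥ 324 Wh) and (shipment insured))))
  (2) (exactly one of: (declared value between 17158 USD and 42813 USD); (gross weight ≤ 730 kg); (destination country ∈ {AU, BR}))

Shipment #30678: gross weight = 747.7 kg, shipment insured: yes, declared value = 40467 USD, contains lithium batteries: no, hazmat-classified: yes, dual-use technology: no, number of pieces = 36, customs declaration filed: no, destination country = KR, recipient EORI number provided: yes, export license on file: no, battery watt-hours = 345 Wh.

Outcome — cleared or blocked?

Atomic conditions:
  customs declaration filed: no → false
  export license on file: no → false
  number of pieces ≥ 21: 36 ≥ 21 is true
  shipment insured: yes → true
  dual-use technology: no → false
  recipient EORI number provided: yes → true
  NOT contains lithium batteries: no → true
  battery watt-hours ≥ 324 Wh: 345 ≥ 324 is true
  declared value between 17158 USD and 42813 USD: 40467 in [17158, 42813] is true
  gross weight ≤ 730 kg: 747.7 ≤ 730 is false
  destination country ∈ {AU, BR}: KR is not in the set → false
Combine:
[1.1.1] false AND false = false
[1.1.2.1.1] true → true = true
[1.1.2.1] NOT true = false
[1.1.2] NOT false = true
[1.1] false AND true = false
[1.2.3] true AND true = true
[1.2.4] true AND true = true
[1.2] false OR false OR true OR true = true
[1] false OR true = true
[2] exactly-one(true, false, false) = true
[root] true AND true = true
Overall: true → cleared

Cleared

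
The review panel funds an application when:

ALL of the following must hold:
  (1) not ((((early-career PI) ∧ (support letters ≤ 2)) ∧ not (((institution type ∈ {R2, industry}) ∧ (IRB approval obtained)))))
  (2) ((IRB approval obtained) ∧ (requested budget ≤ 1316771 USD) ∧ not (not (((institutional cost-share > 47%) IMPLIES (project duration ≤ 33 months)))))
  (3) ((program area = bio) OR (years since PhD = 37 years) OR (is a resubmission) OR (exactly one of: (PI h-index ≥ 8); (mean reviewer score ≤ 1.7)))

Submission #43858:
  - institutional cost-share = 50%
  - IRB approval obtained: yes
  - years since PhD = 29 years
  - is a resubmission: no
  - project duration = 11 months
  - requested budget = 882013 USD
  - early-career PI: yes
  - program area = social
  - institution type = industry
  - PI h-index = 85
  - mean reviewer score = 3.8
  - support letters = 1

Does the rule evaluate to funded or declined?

Funded

Atomic conditions:
  early-career PI: yes → true
  support letters ≤ 2: 1 ≤ 2 is true
  institution type ∈ {R2, industry}: industry is in the set → true
  IRB approval obtained: yes → true
  requested budget ≤ 1316771 USD: 882013 ≤ 1316771 is true
  institutional cost-share > 47%: 50 > 47 is true
  project duration ≤ 33 months: 11 ≤ 33 is true
  program area = bio: social == bio is false
  years since PhD = 37 years: 29 == 37 is false
  is a resubmission: no → false
  PI h-index ≥ 8: 85 ≥ 8 is true
  mean reviewer score ≤ 1.7: 3.8 ≤ 1.7 is false
Combine:
[1.1.1] true AND true = true
[1.1.2.1] true AND true = true
[1.1.2] NOT true = false
[1.1] true AND false = false
[1] NOT false = true
[2.3.1.1] true → true = true
[2.3.1] NOT true = false
[2.3] NOT false = true
[2] true AND true AND true = true
[3.4] exactly-one(true, false) = true
[3] false OR false OR false OR true = true
[root] true AND true AND true = true
Overall: true → funded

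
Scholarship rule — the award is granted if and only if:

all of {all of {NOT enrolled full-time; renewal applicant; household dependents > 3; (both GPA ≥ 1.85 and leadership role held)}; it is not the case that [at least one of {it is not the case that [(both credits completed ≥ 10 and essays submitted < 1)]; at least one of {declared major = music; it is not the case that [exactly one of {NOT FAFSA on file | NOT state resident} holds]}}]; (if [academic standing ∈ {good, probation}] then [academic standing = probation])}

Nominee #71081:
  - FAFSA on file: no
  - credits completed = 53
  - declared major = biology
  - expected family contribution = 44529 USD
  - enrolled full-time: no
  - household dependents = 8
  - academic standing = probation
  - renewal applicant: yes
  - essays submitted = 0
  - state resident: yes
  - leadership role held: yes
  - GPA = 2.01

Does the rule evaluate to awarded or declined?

Atomic conditions:
  NOT enrolled full-time: no → true
  renewal applicant: yes → true
  household dependents > 3: 8 > 3 is true
  GPA ≥ 1.85: 2.01 ≥ 1.85 is true
  leadership role held: yes → true
  credits completed ≥ 10: 53 ≥ 10 is true
  essays submitted < 1: 0 < 1 is true
  declared major = music: biology == music is false
  NOT FAFSA on file: no → true
  NOT state resident: yes → false
  academic standing ∈ {good, probation}: probation is in the set → true
  academic standing = probation: probation == probation is true
Combine:
[1.4] true AND true = true
[1] true AND true AND true AND true = true
[2.1.1.1] true AND true = true
[2.1.1] NOT true = false
[2.1.2.2.1] exactly-one(true, false) = true
[2.1.2.2] NOT true = false
[2.1.2] false OR false = false
[2.1] false OR false = false
[2] NOT false = true
[3] true → true = true
[root] true AND true AND true = true
Overall: true → awarded

Awarded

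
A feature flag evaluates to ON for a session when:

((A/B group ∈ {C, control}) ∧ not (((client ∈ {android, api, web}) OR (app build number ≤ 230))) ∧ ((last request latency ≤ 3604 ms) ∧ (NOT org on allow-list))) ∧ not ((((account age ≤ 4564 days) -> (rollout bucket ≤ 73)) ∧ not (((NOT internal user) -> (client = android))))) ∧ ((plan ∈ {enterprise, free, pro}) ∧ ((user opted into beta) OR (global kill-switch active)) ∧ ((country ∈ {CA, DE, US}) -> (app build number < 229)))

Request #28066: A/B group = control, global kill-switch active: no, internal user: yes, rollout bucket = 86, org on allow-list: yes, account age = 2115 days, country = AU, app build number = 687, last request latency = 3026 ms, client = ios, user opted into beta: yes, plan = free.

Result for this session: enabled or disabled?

Disabled

Atomic conditions:
  A/B group ∈ {C, control}: control is in the set → true
  client ∈ {android, api, web}: ios is not in the set → false
  app build number ≤ 230: 687 ≤ 230 is false
  last request latency ≤ 3604 ms: 3026 ≤ 3604 is true
  NOT org on allow-list: yes → false
  account age ≤ 4564 days: 2115 ≤ 4564 is true
  rollout bucket ≤ 73: 86 ≤ 73 is false
  NOT internal user: yes → false
  client = android: ios == android is false
  plan ∈ {enterprise, free, pro}: free is in the set → true
  user opted into beta: yes → true
  global kill-switch active: no → false
  country ∈ {CA, DE, US}: AU is not in the set → false
  app build number < 229: 687 < 229 is false
Combine:
[1.2.1] false OR false = false
[1.2] NOT false = true
[1.3] true AND false = false
[1] true AND true AND false = false
[2.1.1] true → false = false
[2.1.2.1] false → false (antecedent false ⇒ implication holds) = true
[2.1.2] NOT true = false
[2.1] false AND false = false
[2] NOT false = true
[3.2] true OR false = true
[3.3] false → false (antecedent false ⇒ implication holds) = true
[3] true AND true AND true = true
[root] false AND true AND true = false
Overall: false → disabled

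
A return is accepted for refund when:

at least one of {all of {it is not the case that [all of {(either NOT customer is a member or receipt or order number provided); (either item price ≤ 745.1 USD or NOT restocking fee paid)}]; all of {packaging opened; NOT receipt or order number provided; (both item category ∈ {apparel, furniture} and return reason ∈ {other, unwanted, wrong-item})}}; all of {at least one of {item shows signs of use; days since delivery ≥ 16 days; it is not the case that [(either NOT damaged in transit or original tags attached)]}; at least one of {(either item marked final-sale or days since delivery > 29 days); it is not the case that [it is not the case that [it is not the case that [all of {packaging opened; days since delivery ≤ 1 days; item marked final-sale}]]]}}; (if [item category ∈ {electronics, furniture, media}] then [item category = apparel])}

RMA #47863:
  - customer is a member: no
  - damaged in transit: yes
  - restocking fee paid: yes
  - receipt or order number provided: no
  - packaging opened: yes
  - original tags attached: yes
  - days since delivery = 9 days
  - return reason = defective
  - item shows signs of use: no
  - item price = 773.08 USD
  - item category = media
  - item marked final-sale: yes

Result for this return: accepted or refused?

Atomic conditions:
  NOT customer is a member: no → true
  receipt or order number provided: no → false
  item price ≤ 745.1 USD: 773.08 ≤ 745.1 is false
  NOT restocking fee paid: yes → false
  packaging opened: yes → true
  NOT receipt or order number provided: no → true
  item category ∈ {apparel, furniture}: media is not in the set → false
  return reason ∈ {other, unwanted, wrong-item}: defective is not in the set → false
  item shows signs of use: no → false
  days since delivery ≥ 16 days: 9 ≥ 16 is false
  NOT damaged in transit: yes → false
  original tags attached: yes → true
  item marked final-sale: yes → true
  days since delivery > 29 days: 9 > 29 is false
  days since delivery ≤ 1 days: 9 ≤ 1 is false
  item category ∈ {electronics, furniture, media}: media is in the set → true
  item category = apparel: media == apparel is false
Combine:
[1.1.1.1] true OR false = true
[1.1.1.2] false OR false = false
[1.1.1] true AND false = false
[1.1] NOT false = true
[1.2.3] false AND false = false
[1.2] true AND true AND false = false
[1] true AND false = false
[2.1.3.1] false OR true = true
[2.1.3] NOT true = false
[2.1] false OR false OR false = false
[2.2.1] true OR false = true
[2.2.2.1.1.1] true AND false AND true = false
[2.2.2.1.1] NOT false = true
[2.2.2.1] NOT true = false
[2.2.2] NOT false = true
[2.2] true OR true = true
[2] false AND true = false
[3] true → false = false
[root] false OR false OR false = false
Overall: false → refused

Refused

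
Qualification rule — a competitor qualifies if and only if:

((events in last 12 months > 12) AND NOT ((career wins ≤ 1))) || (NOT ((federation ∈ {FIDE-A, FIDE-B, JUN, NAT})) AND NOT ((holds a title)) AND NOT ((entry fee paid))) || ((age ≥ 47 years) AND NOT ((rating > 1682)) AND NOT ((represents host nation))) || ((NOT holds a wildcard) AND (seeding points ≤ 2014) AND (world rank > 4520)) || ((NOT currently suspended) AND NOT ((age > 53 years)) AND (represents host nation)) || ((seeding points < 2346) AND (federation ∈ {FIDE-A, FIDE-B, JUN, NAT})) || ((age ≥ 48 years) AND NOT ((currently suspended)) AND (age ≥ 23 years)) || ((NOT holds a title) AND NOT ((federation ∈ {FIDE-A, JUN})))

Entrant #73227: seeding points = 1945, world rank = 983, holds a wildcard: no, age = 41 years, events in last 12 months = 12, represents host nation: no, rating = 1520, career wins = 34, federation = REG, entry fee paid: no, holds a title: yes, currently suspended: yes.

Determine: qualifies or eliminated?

Eliminated

Atomic conditions:
  events in last 12 months > 12: 12 > 12 is false
  career wins ≤ 1: 34 ≤ 1 is false
  federation ∈ {FIDE-A, FIDE-B, JUN, NAT}: REG is not in the set → false
  holds a title: yes → true
  entry fee paid: no → false
  age ≥ 47 years: 41 ≥ 47 is false
  rating > 1682: 1520 > 1682 is false
  represents host nation: no → false
  NOT holds a wildcard: no → true
  seeding points ≤ 2014: 1945 ≤ 2014 is true
  world rank > 4520: 983 > 4520 is false
  NOT currently suspended: yes → false
  age > 53 years: 41 > 53 is false
  seeding points < 2346: 1945 < 2346 is true
  age ≥ 48 years: 41 ≥ 48 is false
  currently suspended: yes → true
  age ≥ 23 years: 41 ≥ 23 is true
  NOT holds a title: yes → false
  federation ∈ {FIDE-A, JUN}: REG is not in the set → false
Combine:
[1.2] NOT false = true
[1] false AND true = false
[2.1] NOT false = true
[2.2] NOT true = false
[2.3] NOT false = true
[2] true AND false AND true = false
[3.2] NOT false = true
[3.3] NOT false = true
[3] false AND true AND true = false
[4] true AND true AND false = false
[5.2] NOT false = true
[5] false AND true AND false = false
[6] true AND false = false
[7.2] NOT true = false
[7] false AND false AND true = false
[8.2] NOT false = true
[8] false AND true = false
[root] false OR false OR false OR false OR false OR false OR false OR false = false
Overall: false → eliminated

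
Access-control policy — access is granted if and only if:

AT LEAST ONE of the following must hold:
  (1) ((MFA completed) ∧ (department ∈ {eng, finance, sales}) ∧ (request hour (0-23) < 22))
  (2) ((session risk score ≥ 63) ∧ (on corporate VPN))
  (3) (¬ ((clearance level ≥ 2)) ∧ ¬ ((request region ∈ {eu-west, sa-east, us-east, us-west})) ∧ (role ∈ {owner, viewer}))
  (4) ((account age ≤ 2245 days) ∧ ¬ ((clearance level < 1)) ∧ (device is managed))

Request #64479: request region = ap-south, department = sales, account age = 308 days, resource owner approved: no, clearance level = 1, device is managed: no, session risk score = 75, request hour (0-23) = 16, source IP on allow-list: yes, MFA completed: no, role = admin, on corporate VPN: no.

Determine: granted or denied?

Denied

Atomic conditions:
  MFA completed: no → false
  department ∈ {eng, finance, sales}: sales is in the set → true
  request hour (0-23) < 22: 16 < 22 is true
  session risk score ≥ 63: 75 ≥ 63 is true
  on corporate VPN: no → false
  clearance level ≥ 2: 1 ≥ 2 is false
  request region ∈ {eu-west, sa-east, us-east, us-west}: ap-south is not in the set → false
  role ∈ {owner, viewer}: admin is not in the set → false
  account age ≤ 2245 days: 308 ≤ 2245 is true
  clearance level < 1: 1 < 1 is false
  device is managed: no → false
Combine:
[1] false AND true AND true = false
[2] true AND false = false
[3.1] NOT false = true
[3.2] NOT false = true
[3] true AND true AND false = false
[4.2] NOT false = true
[4] true AND true AND false = false
[root] false OR false OR false OR false = false
Overall: false → denied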